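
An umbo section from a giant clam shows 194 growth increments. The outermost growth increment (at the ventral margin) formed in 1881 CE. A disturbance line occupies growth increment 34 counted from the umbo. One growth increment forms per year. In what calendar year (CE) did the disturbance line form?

1721 CE

194 − 34 = 160 growth increments lie beyond the disturbance line toward the ventral margin.
1881 − 160 = 1721 CE.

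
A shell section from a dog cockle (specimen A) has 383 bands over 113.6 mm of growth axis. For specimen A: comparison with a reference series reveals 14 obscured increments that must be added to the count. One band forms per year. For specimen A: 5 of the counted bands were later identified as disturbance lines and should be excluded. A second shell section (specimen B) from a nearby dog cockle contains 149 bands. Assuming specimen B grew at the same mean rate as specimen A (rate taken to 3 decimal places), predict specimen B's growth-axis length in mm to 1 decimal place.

Specimen A: adjusted count: 383 − 5 + 14 = 392 bands.
A: Extension rate ≈ 113.6 / 392 = 0.290 mm/yr.
B's length ≈ 0.290 × 149 = 43.2 mm.

43.2 mm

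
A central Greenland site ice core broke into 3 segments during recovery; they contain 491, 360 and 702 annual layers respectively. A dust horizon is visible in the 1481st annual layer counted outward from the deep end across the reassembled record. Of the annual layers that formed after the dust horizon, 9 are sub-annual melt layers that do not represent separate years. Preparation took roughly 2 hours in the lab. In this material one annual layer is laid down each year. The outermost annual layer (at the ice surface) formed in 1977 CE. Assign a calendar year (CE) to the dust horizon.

1914 CE

Total annual layers = 491 + 360 + 702 = 1553.
Between annual layer 1481 and the ice surface there are 1553 − 1481 = 72 annual layers.
Excluding 9 false annual layers: 72 − 9 = 63.
The annual layer at the ice surface is 1977 CE, so the dust horizon dates to 1977 − 63 = 1914 CE.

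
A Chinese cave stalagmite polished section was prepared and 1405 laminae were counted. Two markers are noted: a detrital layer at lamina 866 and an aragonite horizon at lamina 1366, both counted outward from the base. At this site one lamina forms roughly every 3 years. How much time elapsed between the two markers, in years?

1500 yr

Separation: 1366 − 866 = 500 laminae.
500 laminae at 3 years each span 500 × 3 = 1500 years.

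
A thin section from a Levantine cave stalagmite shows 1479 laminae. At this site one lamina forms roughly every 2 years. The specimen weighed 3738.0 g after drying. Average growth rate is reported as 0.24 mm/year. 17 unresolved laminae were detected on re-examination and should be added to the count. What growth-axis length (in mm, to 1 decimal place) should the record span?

Adjusted count: 1479 + 17 = 1496 laminae.
At 2 years per lamina, 1496 × 2 = 2992 years.
Predicted length = 0.24 mm/year × 2992 years = 718.1 mm.

718.1 mm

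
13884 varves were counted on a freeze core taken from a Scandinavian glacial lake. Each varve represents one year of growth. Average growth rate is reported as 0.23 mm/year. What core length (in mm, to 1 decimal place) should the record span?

3193.3 mm

The record spans 13884 years at 0.23 mm per year.
Length ≈ 0.23 × 13884 = 3193.3 mm.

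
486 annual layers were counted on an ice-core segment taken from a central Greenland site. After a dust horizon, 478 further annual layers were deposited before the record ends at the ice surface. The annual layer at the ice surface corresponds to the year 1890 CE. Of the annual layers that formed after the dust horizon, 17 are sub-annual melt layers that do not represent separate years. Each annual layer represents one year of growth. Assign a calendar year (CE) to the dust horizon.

478 annual layers formed after the dust horizon.
478 − 17 false = 461 true annual layers after the dust horizon.
1890 − 461 = 1429 CE.

1429 CE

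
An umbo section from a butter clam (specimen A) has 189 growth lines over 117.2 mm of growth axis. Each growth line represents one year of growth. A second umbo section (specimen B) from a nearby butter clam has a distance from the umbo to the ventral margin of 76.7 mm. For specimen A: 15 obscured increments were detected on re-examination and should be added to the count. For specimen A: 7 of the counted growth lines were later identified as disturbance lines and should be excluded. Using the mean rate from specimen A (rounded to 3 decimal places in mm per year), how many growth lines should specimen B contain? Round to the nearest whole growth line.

129 growth lines

Specimen A: true growth line count = 189 − 7 + 15 = 197.
A: Mean rate = 117.2 mm / 197 years ≈ 0.595 mm/yr.
For B, 76.7 / 0.595 = 128.91 years ≈ 129 growth lines.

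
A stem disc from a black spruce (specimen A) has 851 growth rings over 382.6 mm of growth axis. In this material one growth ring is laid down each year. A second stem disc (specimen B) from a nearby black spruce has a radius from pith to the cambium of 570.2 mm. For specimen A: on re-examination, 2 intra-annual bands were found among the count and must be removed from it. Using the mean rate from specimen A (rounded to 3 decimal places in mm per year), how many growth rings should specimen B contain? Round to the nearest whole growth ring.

1264 growth rings

Specimen A: adjusted count: 851 − 2 = 849 growth rings.
A: Mean rate = 382.6 mm / 849 years ≈ 0.451 mm/year.
B spans 570.2 / 0.451 = 1264.30 years ≈ 1264 growth rings.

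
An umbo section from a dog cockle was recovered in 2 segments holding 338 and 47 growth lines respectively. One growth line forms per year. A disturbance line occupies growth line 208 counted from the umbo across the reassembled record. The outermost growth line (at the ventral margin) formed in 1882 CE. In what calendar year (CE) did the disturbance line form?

1705 CE

Total growth lines = 338 + 47 = 385.
385 − 208 = 177 growth lines lie beyond the disturbance line toward the ventral margin.
1882 − 177 = 1705 CE.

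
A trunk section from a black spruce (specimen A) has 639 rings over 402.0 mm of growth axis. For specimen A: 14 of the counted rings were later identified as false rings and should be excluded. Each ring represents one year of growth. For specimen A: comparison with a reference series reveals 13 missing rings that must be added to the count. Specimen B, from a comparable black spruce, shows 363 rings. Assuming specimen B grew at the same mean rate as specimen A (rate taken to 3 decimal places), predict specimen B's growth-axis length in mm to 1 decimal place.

Specimen A: true ring count = 639 − 14 + 13 = 638.
A: 402.0 mm over 638 years gives 402.0 / 638 ≈ 0.630 mm per year.
B's length ≈ 0.630 × 363 = 228.7 mm.

228.7 mm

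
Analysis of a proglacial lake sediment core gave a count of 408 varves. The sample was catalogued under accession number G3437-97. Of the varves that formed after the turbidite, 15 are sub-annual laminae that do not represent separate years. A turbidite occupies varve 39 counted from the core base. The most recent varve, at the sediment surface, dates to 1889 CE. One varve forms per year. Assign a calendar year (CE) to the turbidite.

1535 CE

408 − 39 = 369 varves lie beyond the turbidite toward the sediment surface.
369 − 15 false = 354 true varves after the turbidite.
Counting back 354 years from 1889 CE places the turbidite in 1889 − 354 = 1535 CE.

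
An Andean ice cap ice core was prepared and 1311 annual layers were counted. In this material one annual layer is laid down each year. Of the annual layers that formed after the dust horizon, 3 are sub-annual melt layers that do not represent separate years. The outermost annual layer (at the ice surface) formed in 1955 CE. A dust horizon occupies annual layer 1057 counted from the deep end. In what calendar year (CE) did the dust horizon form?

Between annual layer 1057 and the ice surface there are 1311 − 1057 = 254 annual layers.
Excluding 3 false annual layers: 254 − 3 = 251.
The annual layer at the ice surface is 1955 CE, so the dust horizon dates to 1955 − 251 = 1704 CE.

1704 CE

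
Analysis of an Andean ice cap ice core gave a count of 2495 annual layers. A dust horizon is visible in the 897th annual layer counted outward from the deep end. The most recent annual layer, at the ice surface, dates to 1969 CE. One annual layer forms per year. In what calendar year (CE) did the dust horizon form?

371 CE

2495 − 897 = 1598 annual layers lie beyond the dust horizon toward the ice surface.
The annual layer at the ice surface is 1969 CE, so the dust horizon dates to 1969 − 1598 = 371 CE.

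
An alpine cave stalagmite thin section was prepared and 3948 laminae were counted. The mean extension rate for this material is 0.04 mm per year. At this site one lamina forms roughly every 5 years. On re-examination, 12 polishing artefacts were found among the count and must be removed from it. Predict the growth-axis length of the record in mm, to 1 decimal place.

True lamina count = 3948 − 12 = 3936.
3936 laminae at 5 years each span 3936 × 5 = 19680 years.
19680 years at 0.04 mm/year gives 0.04 × 19680 = 787.2 mm.

787.2 mm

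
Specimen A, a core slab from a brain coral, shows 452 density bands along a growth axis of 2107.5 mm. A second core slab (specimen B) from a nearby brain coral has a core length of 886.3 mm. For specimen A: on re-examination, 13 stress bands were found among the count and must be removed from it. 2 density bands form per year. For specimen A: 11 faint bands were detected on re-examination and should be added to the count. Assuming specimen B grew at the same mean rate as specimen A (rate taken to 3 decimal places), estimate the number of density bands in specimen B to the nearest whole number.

Specimen A: correcting the raw count gives 452 − 13 + 11 = 450 true density bands.
Specimen A: 450 density bands at 2 per year is 450 / 2 = 225 years.
A: Mean rate = 2107.5 mm / 225 years ≈ 9.367 mm/yr.
Specimen B: 886.3 mm / 9.367 mm per year = 94.62 years; at 2 density bands per year that is 94.62 × 2 ≈ 189 density bands.

189 density bands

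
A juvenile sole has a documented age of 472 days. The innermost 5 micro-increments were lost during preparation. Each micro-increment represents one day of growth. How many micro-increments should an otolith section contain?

One micro-increment per day gives 472 micro-increments over 472 days.
Subtracting the 5 micro-increments not captured gives 472 − 5 = 467 micro-increments in the record.

467 micro-increments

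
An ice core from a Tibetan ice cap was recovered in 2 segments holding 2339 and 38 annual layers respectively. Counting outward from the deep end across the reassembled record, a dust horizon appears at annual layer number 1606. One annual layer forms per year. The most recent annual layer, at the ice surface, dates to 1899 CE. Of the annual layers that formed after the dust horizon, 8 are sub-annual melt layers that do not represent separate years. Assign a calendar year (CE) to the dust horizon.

Total annual layers = 2339 + 38 = 2377.
2377 − 1606 = 771 annual layers lie beyond the dust horizon toward the ice surface.
Removing the 8 false annual layers leaves 771 − 8 = 763 true annual layers beyond the dust horizon.
The annual layer at the ice surface is 1899 CE, so the dust horizon dates to 1899 − 763 = 1136 CE.

1136 CE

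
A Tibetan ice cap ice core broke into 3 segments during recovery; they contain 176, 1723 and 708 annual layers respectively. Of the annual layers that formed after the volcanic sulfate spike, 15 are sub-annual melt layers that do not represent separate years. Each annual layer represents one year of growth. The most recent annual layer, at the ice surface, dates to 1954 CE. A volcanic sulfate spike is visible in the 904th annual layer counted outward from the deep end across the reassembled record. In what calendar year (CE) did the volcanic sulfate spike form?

Total annual layers = 176 + 1723 + 708 = 2607.
2607 − 904 = 1703 annual layers lie beyond the volcanic sulfate spike toward the ice surface.
Removing the 15 false annual layers leaves 1703 − 15 = 1688 true annual layers beyond the volcanic sulfate spike.
Counting back 1688 years from 1954 CE places the volcanic sulfate spike in 1954 − 1688 = 266 CE.

266 CE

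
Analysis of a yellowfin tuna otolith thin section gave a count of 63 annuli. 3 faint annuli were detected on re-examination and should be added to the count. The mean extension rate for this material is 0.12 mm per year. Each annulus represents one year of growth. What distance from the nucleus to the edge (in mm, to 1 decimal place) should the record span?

After corrections the count is 63 + 3 = 66 annuli.
Length ≈ 0.12 × 66 = 7.9 mm.

7.9 mm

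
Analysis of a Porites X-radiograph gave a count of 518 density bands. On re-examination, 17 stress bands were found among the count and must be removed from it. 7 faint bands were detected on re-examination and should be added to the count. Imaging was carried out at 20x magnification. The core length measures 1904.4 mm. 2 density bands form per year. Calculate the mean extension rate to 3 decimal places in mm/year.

Adjusted count: 518 − 17 + 7 = 508 density bands.
508 density bands at 2 per year is 508 / 2 = 254 years.
Mean rate = 1904.4 mm / 254 years ≈ 7.498 mm/year.

7.498 mm/year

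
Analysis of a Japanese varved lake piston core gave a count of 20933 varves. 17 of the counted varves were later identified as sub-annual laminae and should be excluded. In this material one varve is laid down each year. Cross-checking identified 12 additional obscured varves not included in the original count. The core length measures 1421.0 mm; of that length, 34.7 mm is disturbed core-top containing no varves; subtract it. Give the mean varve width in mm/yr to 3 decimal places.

After corrections the count is 20933 − 17 + 12 = 20928 varves.
The growth record spans 1421.0 − 34.7 = 1386.3 mm.
1386.3 mm over 20928 years gives 1386.3 / 20928 ≈ 0.066 mm/yr.

0.066 mm/yr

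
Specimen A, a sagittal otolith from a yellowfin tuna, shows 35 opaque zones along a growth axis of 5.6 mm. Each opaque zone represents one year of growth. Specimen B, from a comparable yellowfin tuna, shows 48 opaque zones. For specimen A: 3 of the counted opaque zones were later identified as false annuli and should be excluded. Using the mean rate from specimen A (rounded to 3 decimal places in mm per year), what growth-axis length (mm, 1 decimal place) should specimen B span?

8.4 mm

Specimen A: correcting the raw count gives 35 − 3 = 32 true opaque zones.
A: 5.6 mm over 32 years gives 5.6 / 32 ≈ 0.175 mm per year.
Length of B = 0.175 × 48 = 8.4 mm.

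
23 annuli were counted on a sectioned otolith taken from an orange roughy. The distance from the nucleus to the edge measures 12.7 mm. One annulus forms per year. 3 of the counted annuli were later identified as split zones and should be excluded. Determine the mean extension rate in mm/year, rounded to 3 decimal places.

0.635 mm/year

True annulus count = 23 − 3 = 20.
12.7 mm over 20 years gives 12.7 / 20 ≈ 0.635 mm/year.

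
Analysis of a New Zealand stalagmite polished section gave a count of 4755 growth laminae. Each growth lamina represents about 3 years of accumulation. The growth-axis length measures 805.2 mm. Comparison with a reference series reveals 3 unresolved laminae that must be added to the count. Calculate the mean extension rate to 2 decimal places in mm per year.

True growth lamina count = 4755 + 3 = 4758.
Multiplying by 3 years per growth lamina: 4758 × 3 = 14274 years.
805.2 mm over 14274 years gives 805.2 / 14274 ≈ 0.06 mm per year.

0.06 mm per year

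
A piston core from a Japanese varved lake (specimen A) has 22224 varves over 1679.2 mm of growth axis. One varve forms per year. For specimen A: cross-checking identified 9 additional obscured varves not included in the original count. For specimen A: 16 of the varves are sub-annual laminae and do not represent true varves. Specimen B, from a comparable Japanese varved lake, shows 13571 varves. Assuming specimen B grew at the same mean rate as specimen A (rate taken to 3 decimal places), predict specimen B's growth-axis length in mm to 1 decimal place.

Specimen A: true varve count = 22224 − 16 + 9 = 22217.
A: Mean rate = 1679.2 mm / 22217 years ≈ 0.076 mm/yr.
B's length ≈ 0.076 × 13571 = 1031.4 mm.

1031.4 mm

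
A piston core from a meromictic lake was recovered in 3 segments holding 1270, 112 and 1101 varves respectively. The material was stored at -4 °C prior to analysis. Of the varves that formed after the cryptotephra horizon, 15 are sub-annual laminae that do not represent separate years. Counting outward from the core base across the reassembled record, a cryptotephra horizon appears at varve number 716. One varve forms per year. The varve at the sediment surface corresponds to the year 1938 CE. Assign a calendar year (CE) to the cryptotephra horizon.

186 CE

Total varves = 1270 + 112 + 1101 = 2483.
The cryptotephra horizon sits at varve 716 from the core base, so 2483 − 716 = 1767 varves formed after it.
Removing the 15 false varves leaves 1767 − 15 = 1752 true varves beyond the cryptotephra horizon.
1938 − 1752 = 186 CE.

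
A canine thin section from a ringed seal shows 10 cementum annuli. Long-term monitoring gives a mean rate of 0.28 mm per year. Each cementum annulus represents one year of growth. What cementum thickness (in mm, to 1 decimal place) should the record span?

2.8 mm

10 years of growth are recorded.
Predicted length = 0.28 mm/year × 10 years = 2.8 mm.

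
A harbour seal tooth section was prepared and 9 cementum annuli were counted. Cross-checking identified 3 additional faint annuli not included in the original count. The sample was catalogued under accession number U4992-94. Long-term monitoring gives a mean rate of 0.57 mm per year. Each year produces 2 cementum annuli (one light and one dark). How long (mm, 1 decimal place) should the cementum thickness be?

3.4 mm

True cementum annulus count = 9 + 3 = 12.
12 cementum annuli at 2 per year is 12 / 2 = 6 years.
Predicted length = 0.57 mm/year × 6 years = 3.4 mm.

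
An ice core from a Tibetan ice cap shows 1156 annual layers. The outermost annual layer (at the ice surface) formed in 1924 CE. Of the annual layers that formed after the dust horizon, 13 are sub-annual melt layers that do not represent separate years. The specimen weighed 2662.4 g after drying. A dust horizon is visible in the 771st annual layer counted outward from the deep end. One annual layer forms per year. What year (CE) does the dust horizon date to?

Between annual layer 771 and the ice surface there are 1156 − 771 = 385 annual layers.
Removing the 13 false annual layers leaves 385 − 13 = 372 true annual layers beyond the dust horizon.
Counting back 372 years from 1924 CE places the dust horizon in 1924 − 372 = 1552 CE.

1552 CE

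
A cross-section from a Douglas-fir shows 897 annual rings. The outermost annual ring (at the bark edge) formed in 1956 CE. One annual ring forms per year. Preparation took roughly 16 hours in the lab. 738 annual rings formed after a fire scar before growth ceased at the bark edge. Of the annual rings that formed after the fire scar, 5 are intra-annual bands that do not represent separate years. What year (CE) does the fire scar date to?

1223 CE

738 annual rings post-date the fire scar.
Removing the 5 false annual rings leaves 738 − 5 = 733 true annual rings beyond the fire scar.
Counting back 733 years from 1956 CE places the fire scar in 1956 − 733 = 1223 CE.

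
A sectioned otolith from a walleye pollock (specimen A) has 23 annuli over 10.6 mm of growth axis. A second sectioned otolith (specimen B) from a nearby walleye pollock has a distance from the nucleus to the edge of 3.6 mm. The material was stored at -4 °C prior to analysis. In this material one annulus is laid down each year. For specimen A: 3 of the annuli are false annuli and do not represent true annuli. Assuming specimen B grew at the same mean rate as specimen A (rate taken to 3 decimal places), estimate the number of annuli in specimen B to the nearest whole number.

7 annuli

Specimen A: correcting the raw count gives 23 − 3 = 20 true annuli.
A: 10.6 mm over 20 years gives 10.6 / 20 ≈ 0.530 mm per year.
For B, 3.6 / 0.530 = 6.79 years ≈ 7 annuli.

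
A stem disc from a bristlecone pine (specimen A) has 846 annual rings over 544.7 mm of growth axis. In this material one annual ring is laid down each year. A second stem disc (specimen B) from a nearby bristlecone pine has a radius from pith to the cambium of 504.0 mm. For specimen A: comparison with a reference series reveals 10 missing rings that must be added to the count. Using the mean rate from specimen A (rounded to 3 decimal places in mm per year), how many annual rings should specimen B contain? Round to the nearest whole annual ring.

792 annual rings

Specimen A: correcting the raw count gives 846 + 10 = 856 true annual rings.
A: Mean rate = 544.7 mm / 856 years ≈ 0.636 mm per year.
B spans 504.0 / 0.636 = 792.45 years ≈ 792 annual rings.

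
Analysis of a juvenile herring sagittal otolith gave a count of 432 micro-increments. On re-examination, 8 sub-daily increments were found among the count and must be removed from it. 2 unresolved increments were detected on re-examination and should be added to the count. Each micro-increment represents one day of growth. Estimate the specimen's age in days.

Correcting the raw count gives 432 − 8 + 2 = 426 true micro-increments.
One micro-increment per day makes the duration 426 days.

426 days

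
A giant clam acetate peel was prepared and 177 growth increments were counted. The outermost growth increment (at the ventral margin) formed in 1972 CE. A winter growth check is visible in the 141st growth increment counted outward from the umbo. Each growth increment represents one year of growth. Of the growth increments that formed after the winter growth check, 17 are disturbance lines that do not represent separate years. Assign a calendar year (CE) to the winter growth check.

1953 CE

The winter growth check sits at growth increment 141 from the umbo, so 177 − 141 = 36 growth increments formed after it.
Excluding 17 false growth increments: 36 − 17 = 19.
Counting back 19 years from 1972 CE places the winter growth check in 1972 − 19 = 1953 CE.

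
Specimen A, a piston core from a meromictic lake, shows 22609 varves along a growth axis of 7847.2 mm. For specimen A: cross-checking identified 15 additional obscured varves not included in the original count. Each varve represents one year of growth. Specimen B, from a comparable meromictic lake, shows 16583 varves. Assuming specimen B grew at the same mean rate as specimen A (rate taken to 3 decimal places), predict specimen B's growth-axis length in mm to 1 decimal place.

Specimen A: correcting the raw count gives 22609 + 15 = 22624 true varves.
A: Extension rate ≈ 7847.2 / 22624 = 0.347 mm/year.
B's length ≈ 0.347 × 16583 = 5754.3 mm.

5754.3 mm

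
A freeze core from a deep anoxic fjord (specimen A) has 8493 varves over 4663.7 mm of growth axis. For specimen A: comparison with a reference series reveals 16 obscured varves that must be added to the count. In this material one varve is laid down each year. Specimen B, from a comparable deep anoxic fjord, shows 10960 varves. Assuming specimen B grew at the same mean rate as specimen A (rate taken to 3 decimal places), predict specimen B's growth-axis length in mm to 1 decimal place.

Specimen A: adjusted count: 8493 + 16 = 8509 varves.
A: Extension rate ≈ 4663.7 / 8509 = 0.548 mm/year.
B's length ≈ 0.548 × 10960 = 6006.1 mm.

6006.1 mm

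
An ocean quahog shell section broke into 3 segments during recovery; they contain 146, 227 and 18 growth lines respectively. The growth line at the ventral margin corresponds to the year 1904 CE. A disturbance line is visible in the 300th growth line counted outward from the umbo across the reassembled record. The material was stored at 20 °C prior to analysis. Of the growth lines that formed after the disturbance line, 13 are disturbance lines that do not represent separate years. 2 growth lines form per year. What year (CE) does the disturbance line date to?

1865 CE

Total growth lines = 146 + 227 + 18 = 391.
391 − 300 = 91 growth lines lie beyond the disturbance line toward the ventral margin.
91 − 13 false = 78 true growth lines after the disturbance line.
Dividing by 2 growth lines per year: 78 / 2 = 39 years.
Counting back 39 years from 1904 CE places the disturbance line in 1904 − 39 = 1865 CE.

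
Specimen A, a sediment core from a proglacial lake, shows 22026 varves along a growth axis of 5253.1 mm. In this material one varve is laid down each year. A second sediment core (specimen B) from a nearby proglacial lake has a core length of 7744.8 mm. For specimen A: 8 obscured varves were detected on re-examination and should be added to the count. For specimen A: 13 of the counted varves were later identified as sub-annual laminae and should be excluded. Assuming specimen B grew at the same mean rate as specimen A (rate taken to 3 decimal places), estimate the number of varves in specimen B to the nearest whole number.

32405 varves

Specimen A: adjusted count: 22026 − 13 + 8 = 22021 varves.
A: Mean rate = 5253.1 mm / 22021 years ≈ 0.239 mm per year.
B spans 7744.8 / 0.239 = 32405.02 years ≈ 32405 varves.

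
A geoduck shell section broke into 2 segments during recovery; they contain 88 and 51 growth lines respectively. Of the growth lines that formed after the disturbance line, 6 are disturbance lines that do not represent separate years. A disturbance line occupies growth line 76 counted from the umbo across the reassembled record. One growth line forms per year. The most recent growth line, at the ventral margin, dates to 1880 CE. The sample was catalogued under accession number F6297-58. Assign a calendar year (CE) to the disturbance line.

1823 CE

Total growth lines = 88 + 51 = 139.
Between growth line 76 and the ventral margin there are 139 − 76 = 63 growth lines.
63 − 6 false = 57 true growth lines after the disturbance line.
The growth line at the ventral margin is 1880 CE, so the disturbance line dates to 1880 − 57 = 1823 CE.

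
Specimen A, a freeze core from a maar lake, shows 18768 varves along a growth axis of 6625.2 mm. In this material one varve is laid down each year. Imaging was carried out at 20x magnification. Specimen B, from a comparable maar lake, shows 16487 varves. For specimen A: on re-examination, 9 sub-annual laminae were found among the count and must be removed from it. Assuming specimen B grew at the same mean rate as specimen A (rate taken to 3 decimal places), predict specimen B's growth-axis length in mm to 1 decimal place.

5819.9 mm

Specimen A: after corrections the count is 18768 − 9 = 18759 varves.
A: Mean rate = 6625.2 mm / 18759 years ≈ 0.353 mm/yr.
For B, 0.353 mm/year × 16487 years = 5819.9 mm.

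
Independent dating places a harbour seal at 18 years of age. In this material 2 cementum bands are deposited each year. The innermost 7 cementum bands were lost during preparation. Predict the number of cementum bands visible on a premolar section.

29 cementum bands

18 years at 2 cementum bands per year gives 18 × 2 = 36 cementum bands.
Less the 7 uncaptured cementum bands: 36 − 7 = 29.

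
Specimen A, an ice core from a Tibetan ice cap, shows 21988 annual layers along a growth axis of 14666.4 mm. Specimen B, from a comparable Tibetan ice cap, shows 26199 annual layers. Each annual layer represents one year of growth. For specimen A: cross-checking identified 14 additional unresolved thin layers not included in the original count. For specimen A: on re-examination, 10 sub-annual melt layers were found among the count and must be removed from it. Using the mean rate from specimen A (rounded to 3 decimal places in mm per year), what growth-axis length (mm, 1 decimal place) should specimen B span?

17474.7 mm

Specimen A: after corrections the count is 21988 − 10 + 14 = 21992 annual layers.
A: Extension rate ≈ 14666.4 / 21992 = 0.667 mm/year.
Length of B = 0.667 × 26199 = 17474.7 mm.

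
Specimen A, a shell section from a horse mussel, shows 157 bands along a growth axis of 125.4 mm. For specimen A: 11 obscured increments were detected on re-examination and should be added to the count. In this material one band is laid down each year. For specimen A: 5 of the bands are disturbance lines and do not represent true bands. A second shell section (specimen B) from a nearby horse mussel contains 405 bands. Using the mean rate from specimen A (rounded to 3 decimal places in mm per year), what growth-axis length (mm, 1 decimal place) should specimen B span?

311.4 mm

Specimen A: correcting the raw count gives 157 − 5 + 11 = 163 true bands.
A: Extension rate ≈ 125.4 / 163 = 0.769 mm per year.
For B, 0.769 mm/year × 405 years = 311.4 mm.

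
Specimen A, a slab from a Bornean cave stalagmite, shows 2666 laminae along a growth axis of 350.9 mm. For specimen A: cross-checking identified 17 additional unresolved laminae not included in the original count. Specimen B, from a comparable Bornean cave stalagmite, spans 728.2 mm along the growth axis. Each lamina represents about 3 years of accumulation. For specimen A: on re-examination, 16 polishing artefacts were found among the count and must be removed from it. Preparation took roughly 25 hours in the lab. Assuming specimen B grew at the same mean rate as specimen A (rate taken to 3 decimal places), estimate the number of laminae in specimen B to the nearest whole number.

Specimen A: correcting the raw count gives 2666 − 16 + 17 = 2667 true laminae.
Specimen A: 2667 laminae at 3 years each span 2667 × 3 = 8001 years.
A: 350.9 mm over 8001 years gives 350.9 / 8001 ≈ 0.044 mm per year.
For B, 728.2 / 0.044 = 16550.00 years; at 3 years per lamina that is 16550.00 / 3 ≈ 5517 laminae.

5517 laminae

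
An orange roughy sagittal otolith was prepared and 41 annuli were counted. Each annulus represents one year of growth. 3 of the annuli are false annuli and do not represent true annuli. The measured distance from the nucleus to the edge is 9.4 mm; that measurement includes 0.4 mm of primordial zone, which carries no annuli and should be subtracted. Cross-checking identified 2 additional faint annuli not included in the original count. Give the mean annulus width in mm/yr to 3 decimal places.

0.225 mm/yr

After corrections the count is 41 − 3 + 2 = 40 annuli.
The growth record spans 9.4 − 0.4 = 9.0 mm.
Extension rate ≈ 9.0 / 40 = 0.225 mm/yr.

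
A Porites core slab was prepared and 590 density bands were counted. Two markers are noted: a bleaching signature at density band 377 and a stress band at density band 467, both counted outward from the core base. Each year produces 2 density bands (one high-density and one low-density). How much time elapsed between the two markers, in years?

The two markers are separated by 467 − 377 = 90 density bands.
90 density bands at 2 per year is 90 / 2 = 45 years.

45 years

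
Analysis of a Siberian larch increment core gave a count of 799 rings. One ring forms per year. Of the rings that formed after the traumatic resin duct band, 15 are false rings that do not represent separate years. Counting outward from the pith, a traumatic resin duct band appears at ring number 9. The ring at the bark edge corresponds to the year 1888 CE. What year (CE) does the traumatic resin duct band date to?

The traumatic resin duct band sits at ring 9 from the pith, so 799 − 9 = 790 rings formed after it.
790 − 15 false = 775 true rings after the traumatic resin duct band.
The ring at the bark edge is 1888 CE, so the traumatic resin duct band dates to 1888 − 775 = 1113 CE.

1113 CE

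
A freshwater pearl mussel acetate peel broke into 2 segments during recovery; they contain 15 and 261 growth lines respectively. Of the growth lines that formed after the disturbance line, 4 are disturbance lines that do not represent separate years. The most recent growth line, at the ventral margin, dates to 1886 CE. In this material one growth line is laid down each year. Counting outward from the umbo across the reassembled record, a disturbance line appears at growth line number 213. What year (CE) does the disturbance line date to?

1827 CE

Total growth lines = 15 + 261 = 276.
The disturbance line sits at growth line 213 from the umbo, so 276 − 213 = 63 growth lines formed after it.
63 − 4 false = 59 true growth lines after the disturbance line.
1886 − 59 = 1827 CE.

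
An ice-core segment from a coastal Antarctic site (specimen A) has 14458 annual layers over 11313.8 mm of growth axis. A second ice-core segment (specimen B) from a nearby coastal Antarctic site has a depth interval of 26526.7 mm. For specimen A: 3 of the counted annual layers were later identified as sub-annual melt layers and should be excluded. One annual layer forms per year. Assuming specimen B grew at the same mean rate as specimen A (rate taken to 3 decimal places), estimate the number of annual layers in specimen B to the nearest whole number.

33878 annual layers

Specimen A: adjusted count: 14458 − 3 = 14455 annual layers.
A: Mean rate = 11313.8 mm / 14455 years ≈ 0.783 mm per year.
Specimen B: 26526.7 mm / 0.783 mm per year = 33878.29 years ≈ 33878 annual layers.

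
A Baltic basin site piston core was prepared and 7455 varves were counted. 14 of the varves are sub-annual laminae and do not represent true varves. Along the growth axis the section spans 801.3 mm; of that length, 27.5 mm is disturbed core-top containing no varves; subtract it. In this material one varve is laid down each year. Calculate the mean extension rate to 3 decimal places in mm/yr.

0.104 mm/yr

After corrections the count is 7455 − 14 = 7441 varves.
Removing the 27.5 mm offcut leaves 801.3 − 27.5 = 773.8 mm.
773.8 mm over 7441 years gives 773.8 / 7441 ≈ 0.104 mm/yr.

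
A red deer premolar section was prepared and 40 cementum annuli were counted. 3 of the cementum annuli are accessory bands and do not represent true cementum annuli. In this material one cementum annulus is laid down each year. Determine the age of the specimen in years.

37 years

Adjusted count: 40 − 3 = 37 cementum annuli.
With a one-to-one cementum annulus periodicity this is 37 years.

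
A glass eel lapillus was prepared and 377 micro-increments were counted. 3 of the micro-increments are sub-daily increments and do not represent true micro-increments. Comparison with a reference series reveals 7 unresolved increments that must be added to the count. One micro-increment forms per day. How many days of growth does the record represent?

381 days

Adjusted count: 377 − 3 + 7 = 381 micro-increments.
One micro-increment per day makes the duration 381 days.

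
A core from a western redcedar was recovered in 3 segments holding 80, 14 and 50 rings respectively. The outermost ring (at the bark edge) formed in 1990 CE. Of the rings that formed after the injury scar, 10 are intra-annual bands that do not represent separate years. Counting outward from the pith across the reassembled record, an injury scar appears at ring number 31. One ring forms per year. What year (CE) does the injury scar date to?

Total rings = 80 + 14 + 50 = 144.
Between ring 31 and the bark edge there are 144 − 31 = 113 rings.
Excluding 10 false rings: 113 − 10 = 103.
Counting back 103 years from 1990 CE places the injury scar in 1990 − 103 = 1887 CE.

1887 CE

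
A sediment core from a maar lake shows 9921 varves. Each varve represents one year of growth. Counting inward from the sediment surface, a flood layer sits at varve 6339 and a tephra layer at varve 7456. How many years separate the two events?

1117 yr

7456 − 6339 = 1117 varves lie between the two events.
That is 1117 years at one varve per year.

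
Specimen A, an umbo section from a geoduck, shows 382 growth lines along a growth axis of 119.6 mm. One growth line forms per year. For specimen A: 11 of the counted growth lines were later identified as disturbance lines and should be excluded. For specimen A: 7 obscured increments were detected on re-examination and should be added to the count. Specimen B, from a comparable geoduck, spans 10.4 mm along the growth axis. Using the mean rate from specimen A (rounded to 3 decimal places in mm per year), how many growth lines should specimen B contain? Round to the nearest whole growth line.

33 growth lines

Specimen A: correcting the raw count gives 382 − 11 + 7 = 378 true growth lines.
A: 119.6 mm over 378 years gives 119.6 / 378 ≈ 0.316 mm/year.
B spans 10.4 / 0.316 = 32.91 years ≈ 33 growth lines.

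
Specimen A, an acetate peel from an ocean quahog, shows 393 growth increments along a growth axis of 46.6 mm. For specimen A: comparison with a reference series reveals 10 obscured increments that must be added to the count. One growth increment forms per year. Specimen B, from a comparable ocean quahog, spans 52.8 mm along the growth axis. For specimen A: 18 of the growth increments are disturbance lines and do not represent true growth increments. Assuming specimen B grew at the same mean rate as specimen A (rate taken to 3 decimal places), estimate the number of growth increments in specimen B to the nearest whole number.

436 growth increments

Specimen A: true growth increment count = 393 − 18 + 10 = 385.
A: Mean rate = 46.6 mm / 385 years ≈ 0.121 mm per year.
Specimen B: 52.8 mm / 0.121 mm per year = 436.36 years ≈ 436 growth increments.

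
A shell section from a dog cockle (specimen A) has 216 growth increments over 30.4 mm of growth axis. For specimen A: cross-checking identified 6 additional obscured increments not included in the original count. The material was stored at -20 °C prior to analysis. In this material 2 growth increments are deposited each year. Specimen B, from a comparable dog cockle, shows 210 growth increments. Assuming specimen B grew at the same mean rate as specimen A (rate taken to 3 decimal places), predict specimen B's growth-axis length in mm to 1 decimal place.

28.8 mm

Specimen A: true growth increment count = 216 + 6 = 222.
Specimen A: with 2 growth increments per year, 222 / 2 = 111 years.
A: Extension rate ≈ 30.4 / 111 = 0.274 mm/year.
Specimen B: 210 growth increments at 2 per year is 210 / 2 = 105 years. Length of B = 0.274 × 105 = 28.8 mm.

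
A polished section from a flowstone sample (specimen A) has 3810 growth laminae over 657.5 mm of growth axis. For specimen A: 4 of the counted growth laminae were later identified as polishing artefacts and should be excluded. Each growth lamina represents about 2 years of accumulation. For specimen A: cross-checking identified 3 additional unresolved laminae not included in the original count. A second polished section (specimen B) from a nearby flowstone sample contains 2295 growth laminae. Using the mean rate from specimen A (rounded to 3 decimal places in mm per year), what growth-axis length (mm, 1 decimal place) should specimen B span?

Specimen A: after corrections the count is 3810 − 4 + 3 = 3809 growth laminae.
Specimen A: at 2 years per growth lamina, 3809 × 2 = 7618 years.
A: Mean rate = 657.5 mm / 7618 years ≈ 0.086 mm/year.
Specimen B: 2295 growth laminae at 2 years each span 2295 × 2 = 4590 years. For B, 0.086 mm/year × 4590 years = 394.7 mm.

394.7 mm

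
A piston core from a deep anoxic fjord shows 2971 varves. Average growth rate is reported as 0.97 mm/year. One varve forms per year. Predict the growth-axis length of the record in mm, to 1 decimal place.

The record spans 2971 years at 0.97 mm per year.
Length ≈ 0.97 × 2971 = 2881.9 mm.

2881.9 mm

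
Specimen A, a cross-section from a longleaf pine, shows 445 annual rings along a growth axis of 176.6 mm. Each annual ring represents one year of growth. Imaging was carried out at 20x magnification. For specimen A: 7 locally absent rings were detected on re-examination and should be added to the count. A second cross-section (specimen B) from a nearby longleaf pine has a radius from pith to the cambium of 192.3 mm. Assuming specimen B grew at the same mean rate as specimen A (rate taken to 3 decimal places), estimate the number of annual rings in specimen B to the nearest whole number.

Specimen A: after corrections the count is 445 + 7 = 452 annual rings.
A: 176.6 mm over 452 years gives 176.6 / 452 ≈ 0.391 mm/yr.
Specimen B: 192.3 mm / 0.391 mm per year = 491.82 years ≈ 492 annual rings.

492 annual rings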